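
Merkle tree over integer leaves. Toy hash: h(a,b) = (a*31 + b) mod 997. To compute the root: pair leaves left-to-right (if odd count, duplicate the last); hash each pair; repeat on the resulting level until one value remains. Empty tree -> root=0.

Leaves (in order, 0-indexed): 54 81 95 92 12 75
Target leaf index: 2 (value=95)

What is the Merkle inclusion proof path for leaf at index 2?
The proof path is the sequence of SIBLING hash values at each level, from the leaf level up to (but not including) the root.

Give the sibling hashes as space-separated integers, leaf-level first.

L0 (leaves): [54, 81, 95, 92, 12, 75], target index=2
L1: h(54,81)=(54*31+81)%997=758 [pair 0] h(95,92)=(95*31+92)%997=46 [pair 1] h(12,75)=(12*31+75)%997=447 [pair 2] -> [758, 46, 447]
  Sibling for proof at L0: 92
L2: h(758,46)=(758*31+46)%997=613 [pair 0] h(447,447)=(447*31+447)%997=346 [pair 1] -> [613, 346]
  Sibling for proof at L1: 758
L3: h(613,346)=(613*31+346)%997=406 [pair 0] -> [406]
  Sibling for proof at L2: 346
Root: 406
Proof path (sibling hashes from leaf to root): [92, 758, 346]

Answer: 92 758 346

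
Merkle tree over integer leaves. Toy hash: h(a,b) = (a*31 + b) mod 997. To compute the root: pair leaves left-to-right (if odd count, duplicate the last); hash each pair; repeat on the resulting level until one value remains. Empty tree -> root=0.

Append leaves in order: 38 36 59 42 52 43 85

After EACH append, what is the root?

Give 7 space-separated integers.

Answer: 38 217 639 622 746 458 526

Derivation:
After append 38 (leaves=[38]):
  L0: [38]
  root=38
After append 36 (leaves=[38, 36]):
  L0: [38, 36]
  L1: h(38,36)=(38*31+36)%997=217 -> [217]
  root=217
After append 59 (leaves=[38, 36, 59]):
  L0: [38, 36, 59]
  L1: h(38,36)=(38*31+36)%997=217 h(59,59)=(59*31+59)%997=891 -> [217, 891]
  L2: h(217,891)=(217*31+891)%997=639 -> [639]
  root=639
After append 42 (leaves=[38, 36, 59, 42]):
  L0: [38, 36, 59, 42]
  L1: h(38,36)=(38*31+36)%997=217 h(59,42)=(59*31+42)%997=874 -> [217, 874]
  L2: h(217,874)=(217*31+874)%997=622 -> [622]
  root=622
After append 52 (leaves=[38, 36, 59, 42, 52]):
  L0: [38, 36, 59, 42, 52]
  L1: h(38,36)=(38*31+36)%997=217 h(59,42)=(59*31+42)%997=874 h(52,52)=(52*31+52)%997=667 -> [217, 874, 667]
  L2: h(217,874)=(217*31+874)%997=622 h(667,667)=(667*31+667)%997=407 -> [622, 407]
  L3: h(622,407)=(622*31+407)%997=746 -> [746]
  root=746
After append 43 (leaves=[38, 36, 59, 42, 52, 43]):
  L0: [38, 36, 59, 42, 52, 43]
  L1: h(38,36)=(38*31+36)%997=217 h(59,42)=(59*31+42)%997=874 h(52,43)=(52*31+43)%997=658 -> [217, 874, 658]
  L2: h(217,874)=(217*31+874)%997=622 h(658,658)=(658*31+658)%997=119 -> [622, 119]
  L3: h(622,119)=(622*31+119)%997=458 -> [458]
  root=458
After append 85 (leaves=[38, 36, 59, 42, 52, 43, 85]):
  L0: [38, 36, 59, 42, 52, 43, 85]
  L1: h(38,36)=(38*31+36)%997=217 h(59,42)=(59*31+42)%997=874 h(52,43)=(52*31+43)%997=658 h(85,85)=(85*31+85)%997=726 -> [217, 874, 658, 726]
  L2: h(217,874)=(217*31+874)%997=622 h(658,726)=(658*31+726)%997=187 -> [622, 187]
  L3: h(622,187)=(622*31+187)%997=526 -> [526]
  root=526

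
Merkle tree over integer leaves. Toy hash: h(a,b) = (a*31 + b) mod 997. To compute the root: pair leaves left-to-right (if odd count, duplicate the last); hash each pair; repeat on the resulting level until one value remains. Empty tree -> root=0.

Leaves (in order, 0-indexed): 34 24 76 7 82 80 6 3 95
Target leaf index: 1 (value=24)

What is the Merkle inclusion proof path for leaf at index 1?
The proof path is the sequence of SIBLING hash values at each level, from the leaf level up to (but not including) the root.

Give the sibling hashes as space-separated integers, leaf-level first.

Answer: 34 369 714 326

Derivation:
L0 (leaves): [34, 24, 76, 7, 82, 80, 6, 3, 95], target index=1
L1: h(34,24)=(34*31+24)%997=81 [pair 0] h(76,7)=(76*31+7)%997=369 [pair 1] h(82,80)=(82*31+80)%997=628 [pair 2] h(6,3)=(6*31+3)%997=189 [pair 3] h(95,95)=(95*31+95)%997=49 [pair 4] -> [81, 369, 628, 189, 49]
  Sibling for proof at L0: 34
L2: h(81,369)=(81*31+369)%997=886 [pair 0] h(628,189)=(628*31+189)%997=714 [pair 1] h(49,49)=(49*31+49)%997=571 [pair 2] -> [886, 714, 571]
  Sibling for proof at L1: 369
L3: h(886,714)=(886*31+714)%997=264 [pair 0] h(571,571)=(571*31+571)%997=326 [pair 1] -> [264, 326]
  Sibling for proof at L2: 714
L4: h(264,326)=(264*31+326)%997=534 [pair 0] -> [534]
  Sibling for proof at L3: 326
Root: 534
Proof path (sibling hashes from leaf to root): [34, 369, 714, 326]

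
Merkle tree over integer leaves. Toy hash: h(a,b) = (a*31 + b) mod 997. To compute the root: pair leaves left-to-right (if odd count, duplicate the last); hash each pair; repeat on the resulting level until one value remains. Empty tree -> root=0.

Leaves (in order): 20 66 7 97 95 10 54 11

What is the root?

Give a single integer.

Answer: 562

Derivation:
L0: [20, 66, 7, 97, 95, 10, 54, 11]
L1: h(20,66)=(20*31+66)%997=686 h(7,97)=(7*31+97)%997=314 h(95,10)=(95*31+10)%997=961 h(54,11)=(54*31+11)%997=688 -> [686, 314, 961, 688]
L2: h(686,314)=(686*31+314)%997=643 h(961,688)=(961*31+688)%997=569 -> [643, 569]
L3: h(643,569)=(643*31+569)%997=562 -> [562]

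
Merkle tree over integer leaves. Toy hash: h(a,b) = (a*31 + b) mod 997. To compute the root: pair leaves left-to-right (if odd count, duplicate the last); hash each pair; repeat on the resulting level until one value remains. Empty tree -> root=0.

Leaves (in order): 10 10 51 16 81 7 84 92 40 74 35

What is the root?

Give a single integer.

L0: [10, 10, 51, 16, 81, 7, 84, 92, 40, 74, 35]
L1: h(10,10)=(10*31+10)%997=320 h(51,16)=(51*31+16)%997=600 h(81,7)=(81*31+7)%997=524 h(84,92)=(84*31+92)%997=702 h(40,74)=(40*31+74)%997=317 h(35,35)=(35*31+35)%997=123 -> [320, 600, 524, 702, 317, 123]
L2: h(320,600)=(320*31+600)%997=550 h(524,702)=(524*31+702)%997=994 h(317,123)=(317*31+123)%997=977 -> [550, 994, 977]
L3: h(550,994)=(550*31+994)%997=98 h(977,977)=(977*31+977)%997=357 -> [98, 357]
L4: h(98,357)=(98*31+357)%997=404 -> [404]

Answer: 404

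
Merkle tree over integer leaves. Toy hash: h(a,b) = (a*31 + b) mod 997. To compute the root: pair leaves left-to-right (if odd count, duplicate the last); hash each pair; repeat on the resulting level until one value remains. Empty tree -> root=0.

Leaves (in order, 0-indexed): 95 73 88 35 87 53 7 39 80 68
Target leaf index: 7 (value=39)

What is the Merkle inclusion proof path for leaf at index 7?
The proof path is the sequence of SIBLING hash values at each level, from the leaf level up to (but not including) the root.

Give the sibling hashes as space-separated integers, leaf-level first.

L0 (leaves): [95, 73, 88, 35, 87, 53, 7, 39, 80, 68], target index=7
L1: h(95,73)=(95*31+73)%997=27 [pair 0] h(88,35)=(88*31+35)%997=769 [pair 1] h(87,53)=(87*31+53)%997=756 [pair 2] h(7,39)=(7*31+39)%997=256 [pair 3] h(80,68)=(80*31+68)%997=554 [pair 4] -> [27, 769, 756, 256, 554]
  Sibling for proof at L0: 7
L2: h(27,769)=(27*31+769)%997=609 [pair 0] h(756,256)=(756*31+256)%997=761 [pair 1] h(554,554)=(554*31+554)%997=779 [pair 2] -> [609, 761, 779]
  Sibling for proof at L1: 756
L3: h(609,761)=(609*31+761)%997=697 [pair 0] h(779,779)=(779*31+779)%997=3 [pair 1] -> [697, 3]
  Sibling for proof at L2: 609
L4: h(697,3)=(697*31+3)%997=673 [pair 0] -> [673]
  Sibling for proof at L3: 3
Root: 673
Proof path (sibling hashes from leaf to root): [7, 756, 609, 3]

Answer: 7 756 609 3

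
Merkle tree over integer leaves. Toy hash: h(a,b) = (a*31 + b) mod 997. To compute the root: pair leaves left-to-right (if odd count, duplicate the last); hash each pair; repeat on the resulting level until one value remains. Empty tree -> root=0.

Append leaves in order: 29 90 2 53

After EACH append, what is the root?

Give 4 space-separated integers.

Answer: 29 989 813 864

Derivation:
After append 29 (leaves=[29]):
  L0: [29]
  root=29
After append 90 (leaves=[29, 90]):
  L0: [29, 90]
  L1: h(29,90)=(29*31+90)%997=989 -> [989]
  root=989
After append 2 (leaves=[29, 90, 2]):
  L0: [29, 90, 2]
  L1: h(29,90)=(29*31+90)%997=989 h(2,2)=(2*31+2)%997=64 -> [989, 64]
  L2: h(989,64)=(989*31+64)%997=813 -> [813]
  root=813
After append 53 (leaves=[29, 90, 2, 53]):
  L0: [29, 90, 2, 53]
  L1: h(29,90)=(29*31+90)%997=989 h(2,53)=(2*31+53)%997=115 -> [989, 115]
  L2: h(989,115)=(989*31+115)%997=864 -> [864]
  root=864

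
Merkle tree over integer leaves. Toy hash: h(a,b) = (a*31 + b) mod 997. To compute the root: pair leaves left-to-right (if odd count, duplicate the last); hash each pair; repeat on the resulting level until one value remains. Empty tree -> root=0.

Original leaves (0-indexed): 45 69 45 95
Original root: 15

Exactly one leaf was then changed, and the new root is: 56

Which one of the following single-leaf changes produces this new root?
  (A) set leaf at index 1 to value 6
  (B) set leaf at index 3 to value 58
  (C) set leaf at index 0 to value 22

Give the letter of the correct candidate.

Original leaves: [45, 69, 45, 95]
Target new root: 56
Try each candidate change and compute the resulting root:
Candidate A: set leaf[1] = 6 -> leaves = [45, 6, 45, 95]
  L0: [45, 6, 45, 95]
  L1: h(45,6)=(45*31+6)%997=404 h(45,95)=(45*31+95)%997=493 -> [404, 493]
  L2: h(404,493)=(404*31+493)%997=56 -> [56]
  root = 56 == target 56  ** MATCH **
Candidate B: set leaf[3] = 58 -> leaves = [45, 69, 45, 58]
  L0: [45, 69, 45, 58]
  L1: h(45,69)=(45*31+69)%997=467 h(45,58)=(45*31+58)%997=456 -> [467, 456]
  L2: h(467,456)=(467*31+456)%997=975 -> [975]
  root = 975 != target 56
Candidate C: set leaf[0] = 22 -> leaves = [22, 69, 45, 95]
  L0: [22, 69, 45, 95]
  L1: h(22,69)=(22*31+69)%997=751 h(45,95)=(45*31+95)%997=493 -> [751, 493]
  L2: h(751,493)=(751*31+493)%997=843 -> [843]
  root = 843 != target 56
Candidate A produces the target root.

Answer: A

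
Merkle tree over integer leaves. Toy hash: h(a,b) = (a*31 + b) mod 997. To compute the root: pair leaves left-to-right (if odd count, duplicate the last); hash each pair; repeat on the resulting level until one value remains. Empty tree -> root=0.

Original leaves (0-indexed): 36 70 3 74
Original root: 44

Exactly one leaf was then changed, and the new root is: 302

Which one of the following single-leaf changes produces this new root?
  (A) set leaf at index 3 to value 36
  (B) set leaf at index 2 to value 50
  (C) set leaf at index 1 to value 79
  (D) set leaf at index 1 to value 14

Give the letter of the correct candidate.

Original leaves: [36, 70, 3, 74]
Target new root: 302
Try each candidate change and compute the resulting root:
Candidate A: set leaf[3] = 36 -> leaves = [36, 70, 3, 36]
  L0: [36, 70, 3, 36]
  L1: h(36,70)=(36*31+70)%997=189 h(3,36)=(3*31+36)%997=129 -> [189, 129]
  L2: h(189,129)=(189*31+129)%997=6 -> [6]
  root = 6 != target 302
Candidate B: set leaf[2] = 50 -> leaves = [36, 70, 50, 74]
  L0: [36, 70, 50, 74]
  L1: h(36,70)=(36*31+70)%997=189 h(50,74)=(50*31+74)%997=627 -> [189, 627]
  L2: h(189,627)=(189*31+627)%997=504 -> [504]
  root = 504 != target 302
Candidate C: set leaf[1] = 79 -> leaves = [36, 79, 3, 74]
  L0: [36, 79, 3, 74]
  L1: h(36,79)=(36*31+79)%997=198 h(3,74)=(3*31+74)%997=167 -> [198, 167]
  L2: h(198,167)=(198*31+167)%997=323 -> [323]
  root = 323 != target 302
Candidate D: set leaf[1] = 14 -> leaves = [36, 14, 3, 74]
  L0: [36, 14, 3, 74]
  L1: h(36,14)=(36*31+14)%997=133 h(3,74)=(3*31+74)%997=167 -> [133, 167]
  L2: h(133,167)=(133*31+167)%997=302 -> [302]
  root = 302 == target 302  ** MATCH **
Candidate D produces the target root.

Answer: D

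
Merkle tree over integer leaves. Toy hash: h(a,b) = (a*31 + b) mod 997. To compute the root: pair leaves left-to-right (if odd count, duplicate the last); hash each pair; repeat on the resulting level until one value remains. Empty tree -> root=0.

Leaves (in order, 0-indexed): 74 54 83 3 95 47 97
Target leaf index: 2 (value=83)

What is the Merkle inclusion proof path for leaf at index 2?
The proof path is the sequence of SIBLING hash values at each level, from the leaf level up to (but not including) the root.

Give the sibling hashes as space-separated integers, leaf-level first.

L0 (leaves): [74, 54, 83, 3, 95, 47, 97], target index=2
L1: h(74,54)=(74*31+54)%997=354 [pair 0] h(83,3)=(83*31+3)%997=582 [pair 1] h(95,47)=(95*31+47)%997=1 [pair 2] h(97,97)=(97*31+97)%997=113 [pair 3] -> [354, 582, 1, 113]
  Sibling for proof at L0: 3
L2: h(354,582)=(354*31+582)%997=589 [pair 0] h(1,113)=(1*31+113)%997=144 [pair 1] -> [589, 144]
  Sibling for proof at L1: 354
L3: h(589,144)=(589*31+144)%997=457 [pair 0] -> [457]
  Sibling for proof at L2: 144
Root: 457
Proof path (sibling hashes from leaf to root): [3, 354, 144]

Answer: 3 354 144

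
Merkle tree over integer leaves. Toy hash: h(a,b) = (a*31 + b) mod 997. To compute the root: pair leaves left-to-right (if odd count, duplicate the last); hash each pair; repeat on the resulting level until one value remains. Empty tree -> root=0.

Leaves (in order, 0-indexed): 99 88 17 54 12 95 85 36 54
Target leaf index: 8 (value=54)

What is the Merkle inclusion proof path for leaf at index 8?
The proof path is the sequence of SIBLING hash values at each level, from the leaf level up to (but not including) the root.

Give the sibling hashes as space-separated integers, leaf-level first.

Answer: 54 731 461 270

Derivation:
L0 (leaves): [99, 88, 17, 54, 12, 95, 85, 36, 54], target index=8
L1: h(99,88)=(99*31+88)%997=166 [pair 0] h(17,54)=(17*31+54)%997=581 [pair 1] h(12,95)=(12*31+95)%997=467 [pair 2] h(85,36)=(85*31+36)%997=677 [pair 3] h(54,54)=(54*31+54)%997=731 [pair 4] -> [166, 581, 467, 677, 731]
  Sibling for proof at L0: 54
L2: h(166,581)=(166*31+581)%997=742 [pair 0] h(467,677)=(467*31+677)%997=199 [pair 1] h(731,731)=(731*31+731)%997=461 [pair 2] -> [742, 199, 461]
  Sibling for proof at L1: 731
L3: h(742,199)=(742*31+199)%997=270 [pair 0] h(461,461)=(461*31+461)%997=794 [pair 1] -> [270, 794]
  Sibling for proof at L2: 461
L4: h(270,794)=(270*31+794)%997=191 [pair 0] -> [191]
  Sibling for proof at L3: 270
Root: 191
Proof path (sibling hashes from leaf to root): [54, 731, 461, 270]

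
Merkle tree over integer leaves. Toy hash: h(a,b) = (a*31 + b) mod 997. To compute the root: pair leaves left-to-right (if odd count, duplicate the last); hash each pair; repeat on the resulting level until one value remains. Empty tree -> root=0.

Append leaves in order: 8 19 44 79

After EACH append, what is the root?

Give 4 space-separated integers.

Answer: 8 267 712 747

Derivation:
After append 8 (leaves=[8]):
  L0: [8]
  root=8
After append 19 (leaves=[8, 19]):
  L0: [8, 19]
  L1: h(8,19)=(8*31+19)%997=267 -> [267]
  root=267
After append 44 (leaves=[8, 19, 44]):
  L0: [8, 19, 44]
  L1: h(8,19)=(8*31+19)%997=267 h(44,44)=(44*31+44)%997=411 -> [267, 411]
  L2: h(267,411)=(267*31+411)%997=712 -> [712]
  root=712
After append 79 (leaves=[8, 19, 44, 79]):
  L0: [8, 19, 44, 79]
  L1: h(8,19)=(8*31+19)%997=267 h(44,79)=(44*31+79)%997=446 -> [267, 446]
  L2: h(267,446)=(267*31+446)%997=747 -> [747]
  root=747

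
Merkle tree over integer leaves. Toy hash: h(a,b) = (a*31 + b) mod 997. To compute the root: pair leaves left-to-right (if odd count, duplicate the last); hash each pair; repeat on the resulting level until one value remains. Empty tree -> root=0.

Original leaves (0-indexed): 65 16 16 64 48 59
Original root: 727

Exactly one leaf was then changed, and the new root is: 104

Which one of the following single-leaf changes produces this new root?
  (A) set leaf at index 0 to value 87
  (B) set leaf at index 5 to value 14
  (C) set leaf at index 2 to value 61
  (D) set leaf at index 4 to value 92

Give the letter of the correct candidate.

Original leaves: [65, 16, 16, 64, 48, 59]
Target new root: 104
Try each candidate change and compute the resulting root:
Candidate A: set leaf[0] = 87 -> leaves = [87, 16, 16, 64, 48, 59]
  L0: [87, 16, 16, 64, 48, 59]
  L1: h(87,16)=(87*31+16)%997=719 h(16,64)=(16*31+64)%997=560 h(48,59)=(48*31+59)%997=550 -> [719, 560, 550]
  L2: h(719,560)=(719*31+560)%997=915 h(550,550)=(550*31+550)%997=651 -> [915, 651]
  L3: h(915,651)=(915*31+651)%997=103 -> [103]
  root = 103 != target 104
Candidate B: set leaf[5] = 14 -> leaves = [65, 16, 16, 64, 48, 14]
  L0: [65, 16, 16, 64, 48, 14]
  L1: h(65,16)=(65*31+16)%997=37 h(16,64)=(16*31+64)%997=560 h(48,14)=(48*31+14)%997=505 -> [37, 560, 505]
  L2: h(37,560)=(37*31+560)%997=710 h(505,505)=(505*31+505)%997=208 -> [710, 208]
  L3: h(710,208)=(710*31+208)%997=284 -> [284]
  root = 284 != target 104
Candidate C: set leaf[2] = 61 -> leaves = [65, 16, 61, 64, 48, 59]
  L0: [65, 16, 61, 64, 48, 59]
  L1: h(65,16)=(65*31+16)%997=37 h(61,64)=(61*31+64)%997=958 h(48,59)=(48*31+59)%997=550 -> [37, 958, 550]
  L2: h(37,958)=(37*31+958)%997=111 h(550,550)=(550*31+550)%997=651 -> [111, 651]
  L3: h(111,651)=(111*31+651)%997=104 -> [104]
  root = 104 == target 104  ** MATCH **
Candidate D: set leaf[4] = 92 -> leaves = [65, 16, 16, 64, 92, 59]
  L0: [65, 16, 16, 64, 92, 59]
  L1: h(65,16)=(65*31+16)%997=37 h(16,64)=(16*31+64)%997=560 h(92,59)=(92*31+59)%997=917 -> [37, 560, 917]
  L2: h(37,560)=(37*31+560)%997=710 h(917,917)=(917*31+917)%997=431 -> [710, 431]
  L3: h(710,431)=(710*31+431)%997=507 -> [507]
  root = 507 != target 104
Candidate C produces the target root.

Answer: C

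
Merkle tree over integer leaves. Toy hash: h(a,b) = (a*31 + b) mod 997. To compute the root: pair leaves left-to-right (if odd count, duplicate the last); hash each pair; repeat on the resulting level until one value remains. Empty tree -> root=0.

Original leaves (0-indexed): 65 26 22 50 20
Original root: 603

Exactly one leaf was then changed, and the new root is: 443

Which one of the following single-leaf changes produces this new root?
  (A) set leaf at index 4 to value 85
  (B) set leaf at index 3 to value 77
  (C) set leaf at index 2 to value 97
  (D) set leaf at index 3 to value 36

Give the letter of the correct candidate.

Answer: B

Derivation:
Original leaves: [65, 26, 22, 50, 20]
Target new root: 443
Try each candidate change and compute the resulting root:
Candidate A: set leaf[4] = 85 -> leaves = [65, 26, 22, 50, 85]
  L0: [65, 26, 22, 50, 85]
  L1: h(65,26)=(65*31+26)%997=47 h(22,50)=(22*31+50)%997=732 h(85,85)=(85*31+85)%997=726 -> [47, 732, 726]
  L2: h(47,732)=(47*31+732)%997=195 h(726,726)=(726*31+726)%997=301 -> [195, 301]
  L3: h(195,301)=(195*31+301)%997=364 -> [364]
  root = 364 != target 443
Candidate B: set leaf[3] = 77 -> leaves = [65, 26, 22, 77, 20]
  L0: [65, 26, 22, 77, 20]
  L1: h(65,26)=(65*31+26)%997=47 h(22,77)=(22*31+77)%997=759 h(20,20)=(20*31+20)%997=640 -> [47, 759, 640]
  L2: h(47,759)=(47*31+759)%997=222 h(640,640)=(640*31+640)%997=540 -> [222, 540]
  L3: h(222,540)=(222*31+540)%997=443 -> [443]
  root = 443 == target 443  ** MATCH **
Candidate C: set leaf[2] = 97 -> leaves = [65, 26, 97, 50, 20]
  L0: [65, 26, 97, 50, 20]
  L1: h(65,26)=(65*31+26)%997=47 h(97,50)=(97*31+50)%997=66 h(20,20)=(20*31+20)%997=640 -> [47, 66, 640]
  L2: h(47,66)=(47*31+66)%997=526 h(640,640)=(640*31+640)%997=540 -> [526, 540]
  L3: h(526,540)=(526*31+540)%997=894 -> [894]
  root = 894 != target 443
Candidate D: set leaf[3] = 36 -> leaves = [65, 26, 22, 36, 20]
  L0: [65, 26, 22, 36, 20]
  L1: h(65,26)=(65*31+26)%997=47 h(22,36)=(22*31+36)%997=718 h(20,20)=(20*31+20)%997=640 -> [47, 718, 640]
  L2: h(47,718)=(47*31+718)%997=181 h(640,640)=(640*31+640)%997=540 -> [181, 540]
  L3: h(181,540)=(181*31+540)%997=169 -> [169]
  root = 169 != target 443
Candidate B produces the target root.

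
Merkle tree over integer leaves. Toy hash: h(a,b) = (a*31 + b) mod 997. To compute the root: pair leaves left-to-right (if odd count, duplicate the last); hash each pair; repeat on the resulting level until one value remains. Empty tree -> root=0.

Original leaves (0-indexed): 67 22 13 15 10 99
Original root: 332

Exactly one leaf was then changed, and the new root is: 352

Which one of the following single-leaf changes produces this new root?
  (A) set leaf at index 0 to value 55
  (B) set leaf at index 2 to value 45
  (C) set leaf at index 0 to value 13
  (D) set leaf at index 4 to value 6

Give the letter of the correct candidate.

Answer: D

Derivation:
Original leaves: [67, 22, 13, 15, 10, 99]
Target new root: 352
Try each candidate change and compute the resulting root:
Candidate A: set leaf[0] = 55 -> leaves = [55, 22, 13, 15, 10, 99]
  L0: [55, 22, 13, 15, 10, 99]
  L1: h(55,22)=(55*31+22)%997=730 h(13,15)=(13*31+15)%997=418 h(10,99)=(10*31+99)%997=409 -> [730, 418, 409]
  L2: h(730,418)=(730*31+418)%997=117 h(409,409)=(409*31+409)%997=127 -> [117, 127]
  L3: h(117,127)=(117*31+127)%997=763 -> [763]
  root = 763 != target 352
Candidate B: set leaf[2] = 45 -> leaves = [67, 22, 45, 15, 10, 99]
  L0: [67, 22, 45, 15, 10, 99]
  L1: h(67,22)=(67*31+22)%997=105 h(45,15)=(45*31+15)%997=413 h(10,99)=(10*31+99)%997=409 -> [105, 413, 409]
  L2: h(105,413)=(105*31+413)%997=677 h(409,409)=(409*31+409)%997=127 -> [677, 127]
  L3: h(677,127)=(677*31+127)%997=177 -> [177]
  root = 177 != target 352
Candidate C: set leaf[0] = 13 -> leaves = [13, 22, 13, 15, 10, 99]
  L0: [13, 22, 13, 15, 10, 99]
  L1: h(13,22)=(13*31+22)%997=425 h(13,15)=(13*31+15)%997=418 h(10,99)=(10*31+99)%997=409 -> [425, 418, 409]
  L2: h(425,418)=(425*31+418)%997=632 h(409,409)=(409*31+409)%997=127 -> [632, 127]
  L3: h(632,127)=(632*31+127)%997=776 -> [776]
  root = 776 != target 352
Candidate D: set leaf[4] = 6 -> leaves = [67, 22, 13, 15, 6, 99]
  L0: [67, 22, 13, 15, 6, 99]
  L1: h(67,22)=(67*31+22)%997=105 h(13,15)=(13*31+15)%997=418 h(6,99)=(6*31+99)%997=285 -> [105, 418, 285]
  L2: h(105,418)=(105*31+418)%997=682 h(285,285)=(285*31+285)%997=147 -> [682, 147]
  L3: h(682,147)=(682*31+147)%997=352 -> [352]
  root = 352 == target 352  ** MATCH **
Candidate D produces the target root.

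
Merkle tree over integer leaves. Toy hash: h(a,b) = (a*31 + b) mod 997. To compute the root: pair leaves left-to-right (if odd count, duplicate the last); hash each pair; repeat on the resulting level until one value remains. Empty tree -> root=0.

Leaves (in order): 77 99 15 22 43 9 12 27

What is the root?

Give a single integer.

Answer: 503

Derivation:
L0: [77, 99, 15, 22, 43, 9, 12, 27]
L1: h(77,99)=(77*31+99)%997=492 h(15,22)=(15*31+22)%997=487 h(43,9)=(43*31+9)%997=345 h(12,27)=(12*31+27)%997=399 -> [492, 487, 345, 399]
L2: h(492,487)=(492*31+487)%997=784 h(345,399)=(345*31+399)%997=127 -> [784, 127]
L3: h(784,127)=(784*31+127)%997=503 -> [503]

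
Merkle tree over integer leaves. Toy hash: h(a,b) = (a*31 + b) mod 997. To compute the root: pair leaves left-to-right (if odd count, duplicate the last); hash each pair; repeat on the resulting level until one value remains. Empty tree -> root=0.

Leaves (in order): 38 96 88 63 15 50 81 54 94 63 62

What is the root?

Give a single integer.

L0: [38, 96, 88, 63, 15, 50, 81, 54, 94, 63, 62]
L1: h(38,96)=(38*31+96)%997=277 h(88,63)=(88*31+63)%997=797 h(15,50)=(15*31+50)%997=515 h(81,54)=(81*31+54)%997=571 h(94,63)=(94*31+63)%997=983 h(62,62)=(62*31+62)%997=987 -> [277, 797, 515, 571, 983, 987]
L2: h(277,797)=(277*31+797)%997=411 h(515,571)=(515*31+571)%997=584 h(983,987)=(983*31+987)%997=553 -> [411, 584, 553]
L3: h(411,584)=(411*31+584)%997=364 h(553,553)=(553*31+553)%997=747 -> [364, 747]
L4: h(364,747)=(364*31+747)%997=67 -> [67]

Answer: 67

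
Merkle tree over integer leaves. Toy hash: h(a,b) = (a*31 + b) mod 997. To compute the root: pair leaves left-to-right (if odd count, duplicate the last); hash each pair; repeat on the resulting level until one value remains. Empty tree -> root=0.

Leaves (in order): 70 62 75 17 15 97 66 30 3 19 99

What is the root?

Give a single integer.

Answer: 402

Derivation:
L0: [70, 62, 75, 17, 15, 97, 66, 30, 3, 19, 99]
L1: h(70,62)=(70*31+62)%997=238 h(75,17)=(75*31+17)%997=348 h(15,97)=(15*31+97)%997=562 h(66,30)=(66*31+30)%997=82 h(3,19)=(3*31+19)%997=112 h(99,99)=(99*31+99)%997=177 -> [238, 348, 562, 82, 112, 177]
L2: h(238,348)=(238*31+348)%997=747 h(562,82)=(562*31+82)%997=555 h(112,177)=(112*31+177)%997=658 -> [747, 555, 658]
L3: h(747,555)=(747*31+555)%997=781 h(658,658)=(658*31+658)%997=119 -> [781, 119]
L4: h(781,119)=(781*31+119)%997=402 -> [402]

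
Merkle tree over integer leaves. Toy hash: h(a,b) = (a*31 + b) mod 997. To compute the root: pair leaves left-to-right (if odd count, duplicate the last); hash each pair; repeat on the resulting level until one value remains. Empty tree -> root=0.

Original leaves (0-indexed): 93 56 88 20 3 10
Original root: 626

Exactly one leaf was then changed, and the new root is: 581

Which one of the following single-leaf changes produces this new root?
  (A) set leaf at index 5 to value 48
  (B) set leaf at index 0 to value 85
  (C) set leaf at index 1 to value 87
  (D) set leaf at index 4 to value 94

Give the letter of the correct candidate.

Answer: B

Derivation:
Original leaves: [93, 56, 88, 20, 3, 10]
Target new root: 581
Try each candidate change and compute the resulting root:
Candidate A: set leaf[5] = 48 -> leaves = [93, 56, 88, 20, 3, 48]
  L0: [93, 56, 88, 20, 3, 48]
  L1: h(93,56)=(93*31+56)%997=945 h(88,20)=(88*31+20)%997=754 h(3,48)=(3*31+48)%997=141 -> [945, 754, 141]
  L2: h(945,754)=(945*31+754)%997=139 h(141,141)=(141*31+141)%997=524 -> [139, 524]
  L3: h(139,524)=(139*31+524)%997=845 -> [845]
  root = 845 != target 581
Candidate B: set leaf[0] = 85 -> leaves = [85, 56, 88, 20, 3, 10]
  L0: [85, 56, 88, 20, 3, 10]
  L1: h(85,56)=(85*31+56)%997=697 h(88,20)=(88*31+20)%997=754 h(3,10)=(3*31+10)%997=103 -> [697, 754, 103]
  L2: h(697,754)=(697*31+754)%997=427 h(103,103)=(103*31+103)%997=305 -> [427, 305]
  L3: h(427,305)=(427*31+305)%997=581 -> [581]
  root = 581 == target 581  ** MATCH **
Candidate C: set leaf[1] = 87 -> leaves = [93, 87, 88, 20, 3, 10]
  L0: [93, 87, 88, 20, 3, 10]
  L1: h(93,87)=(93*31+87)%997=976 h(88,20)=(88*31+20)%997=754 h(3,10)=(3*31+10)%997=103 -> [976, 754, 103]
  L2: h(976,754)=(976*31+754)%997=103 h(103,103)=(103*31+103)%997=305 -> [103, 305]
  L3: h(103,305)=(103*31+305)%997=507 -> [507]
  root = 507 != target 581
Candidate D: set leaf[4] = 94 -> leaves = [93, 56, 88, 20, 94, 10]
  L0: [93, 56, 88, 20, 94, 10]
  L1: h(93,56)=(93*31+56)%997=945 h(88,20)=(88*31+20)%997=754 h(94,10)=(94*31+10)%997=930 -> [945, 754, 930]
  L2: h(945,754)=(945*31+754)%997=139 h(930,930)=(930*31+930)%997=847 -> [139, 847]
  L3: h(139,847)=(139*31+847)%997=171 -> [171]
  root = 171 != target 581
Candidate B produces the target root.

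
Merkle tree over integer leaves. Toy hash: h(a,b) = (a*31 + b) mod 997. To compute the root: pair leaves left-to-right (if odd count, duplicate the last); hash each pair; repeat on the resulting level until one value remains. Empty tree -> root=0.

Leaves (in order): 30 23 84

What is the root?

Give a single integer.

L0: [30, 23, 84]
L1: h(30,23)=(30*31+23)%997=953 h(84,84)=(84*31+84)%997=694 -> [953, 694]
L2: h(953,694)=(953*31+694)%997=327 -> [327]

Answer: 327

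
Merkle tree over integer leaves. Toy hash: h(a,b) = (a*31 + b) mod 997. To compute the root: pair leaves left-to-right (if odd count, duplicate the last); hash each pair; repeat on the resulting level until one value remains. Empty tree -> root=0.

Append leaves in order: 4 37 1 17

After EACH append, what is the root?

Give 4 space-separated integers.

After append 4 (leaves=[4]):
  L0: [4]
  root=4
After append 37 (leaves=[4, 37]):
  L0: [4, 37]
  L1: h(4,37)=(4*31+37)%997=161 -> [161]
  root=161
After append 1 (leaves=[4, 37, 1]):
  L0: [4, 37, 1]
  L1: h(4,37)=(4*31+37)%997=161 h(1,1)=(1*31+1)%997=32 -> [161, 32]
  L2: h(161,32)=(161*31+32)%997=38 -> [38]
  root=38
After append 17 (leaves=[4, 37, 1, 17]):
  L0: [4, 37, 1, 17]
  L1: h(4,37)=(4*31+37)%997=161 h(1,17)=(1*31+17)%997=48 -> [161, 48]
  L2: h(161,48)=(161*31+48)%997=54 -> [54]
  root=54

Answer: 4 161 38 54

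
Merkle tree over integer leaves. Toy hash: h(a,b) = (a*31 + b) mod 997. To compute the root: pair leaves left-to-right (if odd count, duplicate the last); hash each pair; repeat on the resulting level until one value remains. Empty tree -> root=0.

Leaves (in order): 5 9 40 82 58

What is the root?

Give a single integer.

L0: [5, 9, 40, 82, 58]
L1: h(5,9)=(5*31+9)%997=164 h(40,82)=(40*31+82)%997=325 h(58,58)=(58*31+58)%997=859 -> [164, 325, 859]
L2: h(164,325)=(164*31+325)%997=424 h(859,859)=(859*31+859)%997=569 -> [424, 569]
L3: h(424,569)=(424*31+569)%997=752 -> [752]

Answer: 752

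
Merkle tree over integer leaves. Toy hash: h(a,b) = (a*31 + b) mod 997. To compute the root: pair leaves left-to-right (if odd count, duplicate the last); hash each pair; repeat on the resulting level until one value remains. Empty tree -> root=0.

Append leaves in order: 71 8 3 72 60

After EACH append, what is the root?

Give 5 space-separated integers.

Answer: 71 215 779 848 989

Derivation:
After append 71 (leaves=[71]):
  L0: [71]
  root=71
After append 8 (leaves=[71, 8]):
  L0: [71, 8]
  L1: h(71,8)=(71*31+8)%997=215 -> [215]
  root=215
After append 3 (leaves=[71, 8, 3]):
  L0: [71, 8, 3]
  L1: h(71,8)=(71*31+8)%997=215 h(3,3)=(3*31+3)%997=96 -> [215, 96]
  L2: h(215,96)=(215*31+96)%997=779 -> [779]
  root=779
After append 72 (leaves=[71, 8, 3, 72]):
  L0: [71, 8, 3, 72]
  L1: h(71,8)=(71*31+8)%997=215 h(3,72)=(3*31+72)%997=165 -> [215, 165]
  L2: h(215,165)=(215*31+165)%997=848 -> [848]
  root=848
After append 60 (leaves=[71, 8, 3, 72, 60]):
  L0: [71, 8, 3, 72, 60]
  L1: h(71,8)=(71*31+8)%997=215 h(3,72)=(3*31+72)%997=165 h(60,60)=(60*31+60)%997=923 -> [215, 165, 923]
  L2: h(215,165)=(215*31+165)%997=848 h(923,923)=(923*31+923)%997=623 -> [848, 623]
  L3: h(848,623)=(848*31+623)%997=989 -> [989]
  root=989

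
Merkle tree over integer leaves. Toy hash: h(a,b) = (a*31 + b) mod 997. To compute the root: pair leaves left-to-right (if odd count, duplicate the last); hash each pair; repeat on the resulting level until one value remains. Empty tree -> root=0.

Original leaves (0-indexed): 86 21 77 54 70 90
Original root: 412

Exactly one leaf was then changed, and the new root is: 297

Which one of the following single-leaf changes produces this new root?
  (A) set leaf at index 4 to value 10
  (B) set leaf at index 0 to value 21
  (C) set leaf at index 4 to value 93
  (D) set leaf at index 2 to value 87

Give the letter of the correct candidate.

Original leaves: [86, 21, 77, 54, 70, 90]
Target new root: 297
Try each candidate change and compute the resulting root:
Candidate A: set leaf[4] = 10 -> leaves = [86, 21, 77, 54, 10, 90]
  L0: [86, 21, 77, 54, 10, 90]
  L1: h(86,21)=(86*31+21)%997=693 h(77,54)=(77*31+54)%997=447 h(10,90)=(10*31+90)%997=400 -> [693, 447, 400]
  L2: h(693,447)=(693*31+447)%997=993 h(400,400)=(400*31+400)%997=836 -> [993, 836]
  L3: h(993,836)=(993*31+836)%997=712 -> [712]
  root = 712 != target 297
Candidate B: set leaf[0] = 21 -> leaves = [21, 21, 77, 54, 70, 90]
  L0: [21, 21, 77, 54, 70, 90]
  L1: h(21,21)=(21*31+21)%997=672 h(77,54)=(77*31+54)%997=447 h(70,90)=(70*31+90)%997=266 -> [672, 447, 266]
  L2: h(672,447)=(672*31+447)%997=342 h(266,266)=(266*31+266)%997=536 -> [342, 536]
  L3: h(342,536)=(342*31+536)%997=171 -> [171]
  root = 171 != target 297
Candidate C: set leaf[4] = 93 -> leaves = [86, 21, 77, 54, 93, 90]
  L0: [86, 21, 77, 54, 93, 90]
  L1: h(86,21)=(86*31+21)%997=693 h(77,54)=(77*31+54)%997=447 h(93,90)=(93*31+90)%997=979 -> [693, 447, 979]
  L2: h(693,447)=(693*31+447)%997=993 h(979,979)=(979*31+979)%997=421 -> [993, 421]
  L3: h(993,421)=(993*31+421)%997=297 -> [297]
  root = 297 == target 297  ** MATCH **
Candidate D: set leaf[2] = 87 -> leaves = [86, 21, 87, 54, 70, 90]
  L0: [86, 21, 87, 54, 70, 90]
  L1: h(86,21)=(86*31+21)%997=693 h(87,54)=(87*31+54)%997=757 h(70,90)=(70*31+90)%997=266 -> [693, 757, 266]
  L2: h(693,757)=(693*31+757)%997=306 h(266,266)=(266*31+266)%997=536 -> [306, 536]
  L3: h(306,536)=(306*31+536)%997=52 -> [52]
  root = 52 != target 297
Candidate C produces the target root.

Answer: C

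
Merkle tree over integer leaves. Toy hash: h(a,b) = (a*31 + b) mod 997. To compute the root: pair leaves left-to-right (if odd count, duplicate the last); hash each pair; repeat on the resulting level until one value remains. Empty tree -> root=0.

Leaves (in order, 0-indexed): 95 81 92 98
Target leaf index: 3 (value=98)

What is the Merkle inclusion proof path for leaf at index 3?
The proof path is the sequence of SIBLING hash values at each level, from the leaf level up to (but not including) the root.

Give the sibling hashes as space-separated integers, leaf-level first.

L0 (leaves): [95, 81, 92, 98], target index=3
L1: h(95,81)=(95*31+81)%997=35 [pair 0] h(92,98)=(92*31+98)%997=956 [pair 1] -> [35, 956]
  Sibling for proof at L0: 92
L2: h(35,956)=(35*31+956)%997=47 [pair 0] -> [47]
  Sibling for proof at L1: 35
Root: 47
Proof path (sibling hashes from leaf to root): [92, 35]

Answer: 92 35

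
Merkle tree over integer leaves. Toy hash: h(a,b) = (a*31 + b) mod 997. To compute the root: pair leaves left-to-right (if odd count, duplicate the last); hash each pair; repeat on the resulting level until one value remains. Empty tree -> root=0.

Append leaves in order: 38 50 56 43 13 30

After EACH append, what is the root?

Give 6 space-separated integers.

After append 38 (leaves=[38]):
  L0: [38]
  root=38
After append 50 (leaves=[38, 50]):
  L0: [38, 50]
  L1: h(38,50)=(38*31+50)%997=231 -> [231]
  root=231
After append 56 (leaves=[38, 50, 56]):
  L0: [38, 50, 56]
  L1: h(38,50)=(38*31+50)%997=231 h(56,56)=(56*31+56)%997=795 -> [231, 795]
  L2: h(231,795)=(231*31+795)%997=977 -> [977]
  root=977
After append 43 (leaves=[38, 50, 56, 43]):
  L0: [38, 50, 56, 43]
  L1: h(38,50)=(38*31+50)%997=231 h(56,43)=(56*31+43)%997=782 -> [231, 782]
  L2: h(231,782)=(231*31+782)%997=964 -> [964]
  root=964
After append 13 (leaves=[38, 50, 56, 43, 13]):
  L0: [38, 50, 56, 43, 13]
  L1: h(38,50)=(38*31+50)%997=231 h(56,43)=(56*31+43)%997=782 h(13,13)=(13*31+13)%997=416 -> [231, 782, 416]
  L2: h(231,782)=(231*31+782)%997=964 h(416,416)=(416*31+416)%997=351 -> [964, 351]
  L3: h(964,351)=(964*31+351)%997=325 -> [325]
  root=325
After append 30 (leaves=[38, 50, 56, 43, 13, 30]):
  L0: [38, 50, 56, 43, 13, 30]
  L1: h(38,50)=(38*31+50)%997=231 h(56,43)=(56*31+43)%997=782 h(13,30)=(13*31+30)%997=433 -> [231, 782, 433]
  L2: h(231,782)=(231*31+782)%997=964 h(433,433)=(433*31+433)%997=895 -> [964, 895]
  L3: h(964,895)=(964*31+895)%997=869 -> [869]
  root=869

Answer: 38 231 977 964 325 869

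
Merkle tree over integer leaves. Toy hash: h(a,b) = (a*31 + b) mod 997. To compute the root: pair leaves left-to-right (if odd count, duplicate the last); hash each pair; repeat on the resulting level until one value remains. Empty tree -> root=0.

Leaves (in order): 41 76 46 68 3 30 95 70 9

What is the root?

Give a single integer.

L0: [41, 76, 46, 68, 3, 30, 95, 70, 9]
L1: h(41,76)=(41*31+76)%997=350 h(46,68)=(46*31+68)%997=497 h(3,30)=(3*31+30)%997=123 h(95,70)=(95*31+70)%997=24 h(9,9)=(9*31+9)%997=288 -> [350, 497, 123, 24, 288]
L2: h(350,497)=(350*31+497)%997=380 h(123,24)=(123*31+24)%997=846 h(288,288)=(288*31+288)%997=243 -> [380, 846, 243]
L3: h(380,846)=(380*31+846)%997=662 h(243,243)=(243*31+243)%997=797 -> [662, 797]
L4: h(662,797)=(662*31+797)%997=382 -> [382]

Answer: 382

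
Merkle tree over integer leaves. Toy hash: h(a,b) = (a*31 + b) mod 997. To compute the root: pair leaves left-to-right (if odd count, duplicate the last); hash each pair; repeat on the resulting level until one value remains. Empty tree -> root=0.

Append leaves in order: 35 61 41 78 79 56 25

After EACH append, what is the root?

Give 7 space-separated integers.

After append 35 (leaves=[35]):
  L0: [35]
  root=35
After append 61 (leaves=[35, 61]):
  L0: [35, 61]
  L1: h(35,61)=(35*31+61)%997=149 -> [149]
  root=149
After append 41 (leaves=[35, 61, 41]):
  L0: [35, 61, 41]
  L1: h(35,61)=(35*31+61)%997=149 h(41,41)=(41*31+41)%997=315 -> [149, 315]
  L2: h(149,315)=(149*31+315)%997=946 -> [946]
  root=946
After append 78 (leaves=[35, 61, 41, 78]):
  L0: [35, 61, 41, 78]
  L1: h(35,61)=(35*31+61)%997=149 h(41,78)=(41*31+78)%997=352 -> [149, 352]
  L2: h(149,352)=(149*31+352)%997=983 -> [983]
  root=983
After append 79 (leaves=[35, 61, 41, 78, 79]):
  L0: [35, 61, 41, 78, 79]
  L1: h(35,61)=(35*31+61)%997=149 h(41,78)=(41*31+78)%997=352 h(79,79)=(79*31+79)%997=534 -> [149, 352, 534]
  L2: h(149,352)=(149*31+352)%997=983 h(534,534)=(534*31+534)%997=139 -> [983, 139]
  L3: h(983,139)=(983*31+139)%997=702 -> [702]
  root=702
After append 56 (leaves=[35, 61, 41, 78, 79, 56]):
  L0: [35, 61, 41, 78, 79, 56]
  L1: h(35,61)=(35*31+61)%997=149 h(41,78)=(41*31+78)%997=352 h(79,56)=(79*31+56)%997=511 -> [149, 352, 511]
  L2: h(149,352)=(149*31+352)%997=983 h(511,511)=(511*31+511)%997=400 -> [983, 400]
  L3: h(983,400)=(983*31+400)%997=963 -> [963]
  root=963
After append 25 (leaves=[35, 61, 41, 78, 79, 56, 25]):
  L0: [35, 61, 41, 78, 79, 56, 25]
  L1: h(35,61)=(35*31+61)%997=149 h(41,78)=(41*31+78)%997=352 h(79,56)=(79*31+56)%997=511 h(25,25)=(25*31+25)%997=800 -> [149, 352, 511, 800]
  L2: h(149,352)=(149*31+352)%997=983 h(511,800)=(511*31+800)%997=689 -> [983, 689]
  L3: h(983,689)=(983*31+689)%997=255 -> [255]
  root=255

Answer: 35 149 946 983 702 963 255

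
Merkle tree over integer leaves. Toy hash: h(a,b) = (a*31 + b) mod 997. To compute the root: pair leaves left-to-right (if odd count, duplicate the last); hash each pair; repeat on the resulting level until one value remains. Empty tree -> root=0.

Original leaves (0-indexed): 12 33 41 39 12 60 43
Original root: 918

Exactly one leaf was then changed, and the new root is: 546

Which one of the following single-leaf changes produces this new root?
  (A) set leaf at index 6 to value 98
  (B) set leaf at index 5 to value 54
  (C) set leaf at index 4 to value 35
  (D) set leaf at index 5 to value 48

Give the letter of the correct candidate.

Answer: D

Derivation:
Original leaves: [12, 33, 41, 39, 12, 60, 43]
Target new root: 546
Try each candidate change and compute the resulting root:
Candidate A: set leaf[6] = 98 -> leaves = [12, 33, 41, 39, 12, 60, 98]
  L0: [12, 33, 41, 39, 12, 60, 98]
  L1: h(12,33)=(12*31+33)%997=405 h(41,39)=(41*31+39)%997=313 h(12,60)=(12*31+60)%997=432 h(98,98)=(98*31+98)%997=145 -> [405, 313, 432, 145]
  L2: h(405,313)=(405*31+313)%997=904 h(432,145)=(432*31+145)%997=576 -> [904, 576]
  L3: h(904,576)=(904*31+576)%997=684 -> [684]
  root = 684 != target 546
Candidate B: set leaf[5] = 54 -> leaves = [12, 33, 41, 39, 12, 54, 43]
  L0: [12, 33, 41, 39, 12, 54, 43]
  L1: h(12,33)=(12*31+33)%997=405 h(41,39)=(41*31+39)%997=313 h(12,54)=(12*31+54)%997=426 h(43,43)=(43*31+43)%997=379 -> [405, 313, 426, 379]
  L2: h(405,313)=(405*31+313)%997=904 h(426,379)=(426*31+379)%997=624 -> [904, 624]
  L3: h(904,624)=(904*31+624)%997=732 -> [732]
  root = 732 != target 546
Candidate C: set leaf[4] = 35 -> leaves = [12, 33, 41, 39, 35, 60, 43]
  L0: [12, 33, 41, 39, 35, 60, 43]
  L1: h(12,33)=(12*31+33)%997=405 h(41,39)=(41*31+39)%997=313 h(35,60)=(35*31+60)%997=148 h(43,43)=(43*31+43)%997=379 -> [405, 313, 148, 379]
  L2: h(405,313)=(405*31+313)%997=904 h(148,379)=(148*31+379)%997=979 -> [904, 979]
  L3: h(904,979)=(904*31+979)%997=90 -> [90]
  root = 90 != target 546
Candidate D: set leaf[5] = 48 -> leaves = [12, 33, 41, 39, 12, 48, 43]
  L0: [12, 33, 41, 39, 12, 48, 43]
  L1: h(12,33)=(12*31+33)%997=405 h(41,39)=(41*31+39)%997=313 h(12,48)=(12*31+48)%997=420 h(43,43)=(43*31+43)%997=379 -> [405, 313, 420, 379]
  L2: h(405,313)=(405*31+313)%997=904 h(420,379)=(420*31+379)%997=438 -> [904, 438]
  L3: h(904,438)=(904*31+438)%997=546 -> [546]
  root = 546 == target 546  ** MATCH **
Candidate D produces the target root.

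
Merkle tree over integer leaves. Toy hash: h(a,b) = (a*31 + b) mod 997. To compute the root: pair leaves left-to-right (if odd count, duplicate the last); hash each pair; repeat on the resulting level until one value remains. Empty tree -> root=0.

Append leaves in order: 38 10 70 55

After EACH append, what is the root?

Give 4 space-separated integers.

Answer: 38 191 185 170

Derivation:
After append 38 (leaves=[38]):
  L0: [38]
  root=38
After append 10 (leaves=[38, 10]):
  L0: [38, 10]
  L1: h(38,10)=(38*31+10)%997=191 -> [191]
  root=191
After append 70 (leaves=[38, 10, 70]):
  L0: [38, 10, 70]
  L1: h(38,10)=(38*31+10)%997=191 h(70,70)=(70*31+70)%997=246 -> [191, 246]
  L2: h(191,246)=(191*31+246)%997=185 -> [185]
  root=185
After append 55 (leaves=[38, 10, 70, 55]):
  L0: [38, 10, 70, 55]
  L1: h(38,10)=(38*31+10)%997=191 h(70,55)=(70*31+55)%997=231 -> [191, 231]
  L2: h(191,231)=(191*31+231)%997=170 -> [170]
  root=170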